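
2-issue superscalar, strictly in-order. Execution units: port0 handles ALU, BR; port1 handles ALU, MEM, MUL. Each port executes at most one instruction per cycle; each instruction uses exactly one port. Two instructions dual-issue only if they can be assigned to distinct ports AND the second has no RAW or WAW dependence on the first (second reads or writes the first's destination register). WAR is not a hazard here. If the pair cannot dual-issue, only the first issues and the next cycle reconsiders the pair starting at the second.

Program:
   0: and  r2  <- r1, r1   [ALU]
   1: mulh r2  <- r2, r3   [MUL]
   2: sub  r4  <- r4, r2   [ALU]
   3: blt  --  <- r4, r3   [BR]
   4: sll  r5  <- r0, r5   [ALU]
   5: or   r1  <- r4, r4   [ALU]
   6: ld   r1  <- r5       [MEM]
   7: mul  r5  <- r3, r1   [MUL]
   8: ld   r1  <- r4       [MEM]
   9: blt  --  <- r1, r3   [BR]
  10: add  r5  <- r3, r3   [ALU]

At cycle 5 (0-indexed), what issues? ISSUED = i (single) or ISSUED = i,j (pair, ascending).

ISSUED = 6

  cy0 -> i0 (and) RAW+WAW r2
  cy1 -> i1 (mulh) RAW r2
  cy2 -> i2 (sub) RAW r4
  cy3 -> i3/i4 (blt+sll) pair
  cy4 -> i5 (or) WAW r1
  cy5 -> i6 (ld) no-port MEM/MUL
  cy6 -> i7 (mul) no-port MUL/MEM
  cy7 -> i8 (ld) RAW r1
  cy8 -> i9/i10 (blt+add) pair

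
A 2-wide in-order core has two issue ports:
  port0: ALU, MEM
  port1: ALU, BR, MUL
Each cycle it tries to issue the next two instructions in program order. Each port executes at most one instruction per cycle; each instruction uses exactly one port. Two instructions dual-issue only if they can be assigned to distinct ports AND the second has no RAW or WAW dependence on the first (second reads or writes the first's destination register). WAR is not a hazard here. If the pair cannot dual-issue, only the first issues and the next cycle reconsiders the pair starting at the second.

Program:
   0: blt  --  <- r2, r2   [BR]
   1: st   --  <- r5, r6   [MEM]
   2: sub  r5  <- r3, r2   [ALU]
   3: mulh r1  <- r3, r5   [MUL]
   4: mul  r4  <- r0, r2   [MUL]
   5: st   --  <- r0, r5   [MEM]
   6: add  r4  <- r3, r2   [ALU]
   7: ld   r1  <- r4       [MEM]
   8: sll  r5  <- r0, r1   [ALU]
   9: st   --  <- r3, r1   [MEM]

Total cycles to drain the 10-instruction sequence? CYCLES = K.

CYCLES = 7

#0 head=0: blt.BR/st.MEM i0/i1 dual
#1 head=2: sub.ALU i2 RAW r5
#2 head=3: mulh.MUL i3 no-port MUL/MUL
#3 head=4: mul.MUL/st.MEM i4/i5 dual
#4 head=6: add.ALU i6 RAW r4
#5 head=7: ld.MEM i7 RAW r1
#6 head=8: sll.ALU/st.MEM i8/i9 dual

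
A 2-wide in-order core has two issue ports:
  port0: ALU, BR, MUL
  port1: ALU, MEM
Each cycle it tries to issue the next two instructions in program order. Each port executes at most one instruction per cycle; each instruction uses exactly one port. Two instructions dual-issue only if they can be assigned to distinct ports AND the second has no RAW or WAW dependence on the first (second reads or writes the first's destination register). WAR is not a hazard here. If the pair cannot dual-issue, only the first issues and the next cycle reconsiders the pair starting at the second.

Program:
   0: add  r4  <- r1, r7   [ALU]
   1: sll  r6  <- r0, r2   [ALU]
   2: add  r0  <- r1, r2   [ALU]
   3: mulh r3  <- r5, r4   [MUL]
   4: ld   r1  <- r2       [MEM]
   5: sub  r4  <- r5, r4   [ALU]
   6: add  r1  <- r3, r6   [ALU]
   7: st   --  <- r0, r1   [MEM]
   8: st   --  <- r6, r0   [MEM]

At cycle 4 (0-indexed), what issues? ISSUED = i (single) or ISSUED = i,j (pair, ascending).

c0: i0/i1 add.ALU+sll.ALU  dual
c1: i2/i3 add.ALU+mulh.MUL  dual
c2: i4/i5 ld.MEM+sub.ALU  dual
c3: i6 add.ALU  RAW r1
c4: i7 st.MEM  no-port MEM/MEM
c5: i8 st.MEM  tail

ISSUED = 7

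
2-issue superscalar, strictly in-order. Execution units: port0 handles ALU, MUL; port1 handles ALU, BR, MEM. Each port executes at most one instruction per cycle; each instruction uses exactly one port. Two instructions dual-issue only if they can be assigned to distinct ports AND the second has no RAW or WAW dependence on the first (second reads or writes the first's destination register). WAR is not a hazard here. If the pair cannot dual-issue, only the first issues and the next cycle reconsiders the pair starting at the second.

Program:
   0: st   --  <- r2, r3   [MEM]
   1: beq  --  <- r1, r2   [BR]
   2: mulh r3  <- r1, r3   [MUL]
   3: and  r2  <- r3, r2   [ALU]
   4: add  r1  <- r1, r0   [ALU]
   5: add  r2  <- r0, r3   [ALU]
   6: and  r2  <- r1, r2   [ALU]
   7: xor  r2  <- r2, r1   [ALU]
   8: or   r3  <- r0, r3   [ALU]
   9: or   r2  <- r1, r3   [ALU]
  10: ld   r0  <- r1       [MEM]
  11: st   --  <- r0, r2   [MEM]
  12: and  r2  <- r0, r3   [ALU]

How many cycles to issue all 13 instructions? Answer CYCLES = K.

[0] i0  st.MEM  -- no-port MEM/BR
[1] i1&i2  beq.BR mulh.MUL  -- dual
[2] i3&i4  and.ALU add.ALU  -- dual
[3] i5  add.ALU  -- RAW+WAW r2
[4] i6  and.ALU  -- RAW+WAW r2
[5] i7&i8  xor.ALU or.ALU  -- dual
[6] i9&i10  or.ALU ld.MEM  -- dual
[7] i11&i12  st.MEM and.ALU  -- dual

CYCLES = 8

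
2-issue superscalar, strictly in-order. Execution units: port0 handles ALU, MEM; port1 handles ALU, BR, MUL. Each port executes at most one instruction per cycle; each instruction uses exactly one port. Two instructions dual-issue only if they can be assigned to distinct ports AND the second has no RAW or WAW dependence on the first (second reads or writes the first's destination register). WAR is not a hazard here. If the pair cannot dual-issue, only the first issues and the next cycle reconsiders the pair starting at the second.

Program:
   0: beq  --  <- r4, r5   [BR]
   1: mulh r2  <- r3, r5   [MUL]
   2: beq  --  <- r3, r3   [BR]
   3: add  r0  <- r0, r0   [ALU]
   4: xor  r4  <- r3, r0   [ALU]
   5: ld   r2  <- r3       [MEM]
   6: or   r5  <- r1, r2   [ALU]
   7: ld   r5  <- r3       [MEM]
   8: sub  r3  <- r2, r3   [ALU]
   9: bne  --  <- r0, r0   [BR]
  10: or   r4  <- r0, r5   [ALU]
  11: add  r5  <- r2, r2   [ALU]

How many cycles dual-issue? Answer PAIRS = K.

PAIRS = 4

  cy0 -> i0 (beq.BR) no-port BR/MUL
  cy1 -> i1 (mulh.MUL) no-port MUL/BR
  cy2 -> i2&i3 (beq.BR;add.ALU) 2-wide
  cy3 -> i4&i5 (xor.ALU;ld.MEM) 2-wide
  cy4 -> i6 (or.ALU) WAW r5
  cy5 -> i7&i8 (ld.MEM;sub.ALU) 2-wide
  cy6 -> i9&i10 (bne.BR;or.ALU) 2-wide
  cy7 -> i11 (add.ALU) tail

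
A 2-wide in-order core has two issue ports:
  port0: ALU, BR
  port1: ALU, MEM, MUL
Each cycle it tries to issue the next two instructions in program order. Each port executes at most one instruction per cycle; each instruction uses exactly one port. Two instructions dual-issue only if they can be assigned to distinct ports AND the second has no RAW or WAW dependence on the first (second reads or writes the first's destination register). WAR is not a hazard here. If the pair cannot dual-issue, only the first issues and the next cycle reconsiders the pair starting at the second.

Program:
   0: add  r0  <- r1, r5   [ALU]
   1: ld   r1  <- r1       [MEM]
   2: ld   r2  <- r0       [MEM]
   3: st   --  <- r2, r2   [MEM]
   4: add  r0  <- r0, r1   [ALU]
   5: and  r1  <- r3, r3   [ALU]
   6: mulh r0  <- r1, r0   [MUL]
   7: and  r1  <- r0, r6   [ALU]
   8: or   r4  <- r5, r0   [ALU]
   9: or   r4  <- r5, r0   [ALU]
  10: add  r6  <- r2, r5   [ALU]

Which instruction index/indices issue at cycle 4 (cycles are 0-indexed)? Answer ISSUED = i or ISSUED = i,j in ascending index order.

t=0 i0&i1:add;ld ; pair
t=1 i2:ld ; no-port MEM/MEM
t=2 i3&i4:st;add ; pair
t=3 i5:and ; RAW r1
t=4 i6:mulh ; RAW r0
t=5 i7&i8:and;or ; pair
t=6 i9&i10:or;add ; pair

ISSUED = 6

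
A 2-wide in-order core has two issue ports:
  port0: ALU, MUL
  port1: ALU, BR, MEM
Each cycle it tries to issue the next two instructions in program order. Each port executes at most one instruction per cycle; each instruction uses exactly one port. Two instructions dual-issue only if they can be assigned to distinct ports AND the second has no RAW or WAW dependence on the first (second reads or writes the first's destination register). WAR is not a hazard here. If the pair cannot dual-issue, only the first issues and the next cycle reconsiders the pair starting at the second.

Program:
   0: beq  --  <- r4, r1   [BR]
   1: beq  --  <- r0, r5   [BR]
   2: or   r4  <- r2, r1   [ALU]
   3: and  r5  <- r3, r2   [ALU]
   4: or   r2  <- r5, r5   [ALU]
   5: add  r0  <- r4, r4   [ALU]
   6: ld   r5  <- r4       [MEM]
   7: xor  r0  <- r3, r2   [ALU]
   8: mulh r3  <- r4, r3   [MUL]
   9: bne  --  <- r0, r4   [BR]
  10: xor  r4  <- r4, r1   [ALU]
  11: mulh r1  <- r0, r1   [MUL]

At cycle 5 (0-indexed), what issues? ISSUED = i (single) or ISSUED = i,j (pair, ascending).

0. beq.BR @i0  | no-port BR/BR
1. beq.BR or.ALU @i1+i2  | 2-wide
2. and.ALU @i3  | RAW r5
3. or.ALU add.ALU @i4+i5  | 2-wide
4. ld.MEM xor.ALU @i6+i7  | 2-wide
5. mulh.MUL bne.BR @i8+i9  | 2-wide
6. xor.ALU mulh.MUL @i10+i11  | 2-wide

ISSUED = 8,9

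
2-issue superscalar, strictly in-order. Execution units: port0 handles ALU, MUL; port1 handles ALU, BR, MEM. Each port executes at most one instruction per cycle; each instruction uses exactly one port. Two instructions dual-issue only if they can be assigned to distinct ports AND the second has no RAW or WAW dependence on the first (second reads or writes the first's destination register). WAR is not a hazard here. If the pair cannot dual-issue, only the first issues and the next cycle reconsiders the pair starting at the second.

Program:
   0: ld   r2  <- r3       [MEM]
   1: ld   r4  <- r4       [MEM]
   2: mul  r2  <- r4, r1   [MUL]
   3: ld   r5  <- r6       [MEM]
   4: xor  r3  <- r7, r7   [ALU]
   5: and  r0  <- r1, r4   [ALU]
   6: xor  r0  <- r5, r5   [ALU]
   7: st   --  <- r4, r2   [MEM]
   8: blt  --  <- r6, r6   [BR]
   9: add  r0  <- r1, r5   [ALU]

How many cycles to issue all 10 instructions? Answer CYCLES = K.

CYCLES = 6

0. ld @i0  | no-port MEM/MEM
1. ld @i1  | RAW r4
2. mul+ld @i2,i3  | 2-wide
3. xor+and @i4,i5  | 2-wide
4. xor+st @i6,i7  | 2-wide
5. blt+add @i8,i9  | 2-wide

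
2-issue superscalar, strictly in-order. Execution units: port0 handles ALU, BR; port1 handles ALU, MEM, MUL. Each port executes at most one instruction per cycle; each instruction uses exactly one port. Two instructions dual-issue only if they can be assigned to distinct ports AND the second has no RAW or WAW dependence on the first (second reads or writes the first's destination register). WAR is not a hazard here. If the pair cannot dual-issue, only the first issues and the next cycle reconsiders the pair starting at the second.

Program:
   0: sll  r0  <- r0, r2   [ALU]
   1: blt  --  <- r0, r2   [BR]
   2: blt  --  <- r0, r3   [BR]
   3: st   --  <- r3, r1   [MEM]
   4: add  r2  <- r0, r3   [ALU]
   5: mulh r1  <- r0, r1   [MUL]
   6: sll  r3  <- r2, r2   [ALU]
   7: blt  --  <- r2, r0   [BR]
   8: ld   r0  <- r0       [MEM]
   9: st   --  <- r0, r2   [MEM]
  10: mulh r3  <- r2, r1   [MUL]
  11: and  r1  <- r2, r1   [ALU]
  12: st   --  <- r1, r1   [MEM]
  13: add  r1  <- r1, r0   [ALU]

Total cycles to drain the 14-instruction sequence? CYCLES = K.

CYCLES = 9

  cy0 -> i0 (sll.ALU) RAW r0
  cy1 -> i1 (blt.BR) no-port BR/BR
  cy2 -> i2+i3 (blt.BR;st.MEM) dual
  cy3 -> i4+i5 (add.ALU;mulh.MUL) dual
  cy4 -> i6+i7 (sll.ALU;blt.BR) dual
  cy5 -> i8 (ld.MEM) no-port MEM/MEM
  cy6 -> i9 (st.MEM) no-port MEM/MUL
  cy7 -> i10+i11 (mulh.MUL;and.ALU) dual
  cy8 -> i12+i13 (st.MEM;add.ALU) dual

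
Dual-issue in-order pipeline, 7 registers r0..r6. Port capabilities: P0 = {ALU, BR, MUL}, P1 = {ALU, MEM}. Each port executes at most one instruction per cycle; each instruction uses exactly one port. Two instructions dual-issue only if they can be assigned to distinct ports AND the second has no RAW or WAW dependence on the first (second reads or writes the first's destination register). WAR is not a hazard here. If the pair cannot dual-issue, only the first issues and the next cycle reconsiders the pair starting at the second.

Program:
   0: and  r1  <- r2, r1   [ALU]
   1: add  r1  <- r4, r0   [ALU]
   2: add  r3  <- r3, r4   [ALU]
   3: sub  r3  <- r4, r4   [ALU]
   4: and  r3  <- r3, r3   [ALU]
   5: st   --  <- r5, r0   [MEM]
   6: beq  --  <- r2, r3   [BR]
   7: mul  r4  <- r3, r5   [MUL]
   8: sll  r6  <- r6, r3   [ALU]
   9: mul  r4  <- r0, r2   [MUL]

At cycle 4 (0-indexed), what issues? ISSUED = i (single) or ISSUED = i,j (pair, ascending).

ISSUED = 6

c0: i0 and  WAW r1
c1: i1+i2 add add  2-wide
c2: i3 sub  RAW+WAW r3
c3: i4+i5 and st  2-wide
c4: i6 beq  no-port BR/MUL
c5: i7+i8 mul sll  2-wide
c6: i9 mul  tail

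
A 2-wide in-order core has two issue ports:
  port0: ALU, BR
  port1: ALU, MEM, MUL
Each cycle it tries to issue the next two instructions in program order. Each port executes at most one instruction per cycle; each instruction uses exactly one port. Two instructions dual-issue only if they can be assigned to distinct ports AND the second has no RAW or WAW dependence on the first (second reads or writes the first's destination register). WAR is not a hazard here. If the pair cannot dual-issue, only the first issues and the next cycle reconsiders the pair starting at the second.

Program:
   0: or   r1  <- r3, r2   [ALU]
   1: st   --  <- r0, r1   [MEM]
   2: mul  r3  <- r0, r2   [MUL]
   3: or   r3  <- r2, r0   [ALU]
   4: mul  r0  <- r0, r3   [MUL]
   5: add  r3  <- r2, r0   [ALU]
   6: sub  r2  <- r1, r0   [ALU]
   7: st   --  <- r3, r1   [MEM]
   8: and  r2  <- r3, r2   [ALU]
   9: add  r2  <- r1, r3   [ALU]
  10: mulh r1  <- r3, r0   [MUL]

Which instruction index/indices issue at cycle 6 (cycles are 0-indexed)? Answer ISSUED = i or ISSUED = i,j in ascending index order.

ISSUED = 7,8

0. or @i0  | RAW r1
1. st @i1  | no-port MEM/MUL
2. mul @i2  | WAW r3
3. or @i3  | RAW r3
4. mul @i4  | RAW r0
5. add+sub @i5+i6  | dual
6. st+and @i7+i8  | dual
7. add+mulh @i9+i10  | dual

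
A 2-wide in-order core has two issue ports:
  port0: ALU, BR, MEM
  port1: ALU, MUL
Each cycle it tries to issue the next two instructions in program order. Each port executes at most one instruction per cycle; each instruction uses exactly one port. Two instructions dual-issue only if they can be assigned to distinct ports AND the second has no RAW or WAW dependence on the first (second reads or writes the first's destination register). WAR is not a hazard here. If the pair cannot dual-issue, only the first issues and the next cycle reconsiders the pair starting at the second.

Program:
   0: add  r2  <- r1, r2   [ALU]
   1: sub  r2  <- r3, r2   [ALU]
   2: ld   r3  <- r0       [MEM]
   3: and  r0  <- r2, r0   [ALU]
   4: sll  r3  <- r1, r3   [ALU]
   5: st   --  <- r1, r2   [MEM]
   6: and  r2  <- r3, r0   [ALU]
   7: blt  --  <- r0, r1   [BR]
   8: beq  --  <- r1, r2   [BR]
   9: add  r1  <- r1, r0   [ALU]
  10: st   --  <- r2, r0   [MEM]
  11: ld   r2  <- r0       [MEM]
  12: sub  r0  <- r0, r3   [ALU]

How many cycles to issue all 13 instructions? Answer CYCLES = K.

CYCLES = 8

c0: i0 add.ALU  RAW+WAW r2
c1: i1/i2 sub.ALU/ld.MEM  pair
c2: i3/i4 and.ALU/sll.ALU  pair
c3: i5/i6 st.MEM/and.ALU  pair
c4: i7 blt.BR  no-port BR/BR
c5: i8/i9 beq.BR/add.ALU  pair
c6: i10 st.MEM  no-port MEM/MEM
c7: i11/i12 ld.MEM/sub.ALU  pair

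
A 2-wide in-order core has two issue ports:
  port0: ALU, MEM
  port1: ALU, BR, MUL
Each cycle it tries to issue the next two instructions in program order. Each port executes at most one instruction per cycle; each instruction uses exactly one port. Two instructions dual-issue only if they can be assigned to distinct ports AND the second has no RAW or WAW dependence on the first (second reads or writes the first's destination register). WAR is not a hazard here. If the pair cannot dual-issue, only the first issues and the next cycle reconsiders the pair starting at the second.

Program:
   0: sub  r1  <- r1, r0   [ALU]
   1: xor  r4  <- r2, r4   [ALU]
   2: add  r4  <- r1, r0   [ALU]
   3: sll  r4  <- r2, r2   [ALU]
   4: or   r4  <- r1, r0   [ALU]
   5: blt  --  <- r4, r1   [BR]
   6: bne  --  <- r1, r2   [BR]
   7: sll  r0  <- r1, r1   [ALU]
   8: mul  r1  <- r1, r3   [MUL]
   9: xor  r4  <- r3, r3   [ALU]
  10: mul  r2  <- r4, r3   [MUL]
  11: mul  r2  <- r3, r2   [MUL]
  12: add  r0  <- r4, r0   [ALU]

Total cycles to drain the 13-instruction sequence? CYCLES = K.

CYCLES = 9

#0 head=0: sub.ALU/xor.ALU i0+i1 pair
#1 head=2: add.ALU i2 WAW r4
#2 head=3: sll.ALU i3 WAW r4
#3 head=4: or.ALU i4 RAW r4
#4 head=5: blt.BR i5 no-port BR/BR
#5 head=6: bne.BR/sll.ALU i6+i7 pair
#6 head=8: mul.MUL/xor.ALU i8+i9 pair
#7 head=10: mul.MUL i10 no-port MUL/MUL
#8 head=11: mul.MUL/add.ALU i11+i12 pair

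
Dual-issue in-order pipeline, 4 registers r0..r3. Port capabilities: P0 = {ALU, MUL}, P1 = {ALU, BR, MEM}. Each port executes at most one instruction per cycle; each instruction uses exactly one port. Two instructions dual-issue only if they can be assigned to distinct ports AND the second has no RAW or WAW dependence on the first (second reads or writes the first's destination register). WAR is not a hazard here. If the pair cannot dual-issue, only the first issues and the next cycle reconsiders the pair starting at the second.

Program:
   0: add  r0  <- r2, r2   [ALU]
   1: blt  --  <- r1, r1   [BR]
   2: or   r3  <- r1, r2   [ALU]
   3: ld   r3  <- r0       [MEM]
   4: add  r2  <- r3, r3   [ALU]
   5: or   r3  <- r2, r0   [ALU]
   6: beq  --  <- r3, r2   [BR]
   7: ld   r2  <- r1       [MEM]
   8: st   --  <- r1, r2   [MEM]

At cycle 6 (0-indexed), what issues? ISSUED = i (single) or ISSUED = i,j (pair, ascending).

  cy0 -> i0/i1 (add.ALU/blt.BR) dual
  cy1 -> i2 (or.ALU) WAW r3
  cy2 -> i3 (ld.MEM) RAW r3
  cy3 -> i4 (add.ALU) RAW r2
  cy4 -> i5 (or.ALU) RAW r3
  cy5 -> i6 (beq.BR) no-port BR/MEM
  cy6 -> i7 (ld.MEM) no-port MEM/MEM
  cy7 -> i8 (st.MEM) tail

ISSUED = 7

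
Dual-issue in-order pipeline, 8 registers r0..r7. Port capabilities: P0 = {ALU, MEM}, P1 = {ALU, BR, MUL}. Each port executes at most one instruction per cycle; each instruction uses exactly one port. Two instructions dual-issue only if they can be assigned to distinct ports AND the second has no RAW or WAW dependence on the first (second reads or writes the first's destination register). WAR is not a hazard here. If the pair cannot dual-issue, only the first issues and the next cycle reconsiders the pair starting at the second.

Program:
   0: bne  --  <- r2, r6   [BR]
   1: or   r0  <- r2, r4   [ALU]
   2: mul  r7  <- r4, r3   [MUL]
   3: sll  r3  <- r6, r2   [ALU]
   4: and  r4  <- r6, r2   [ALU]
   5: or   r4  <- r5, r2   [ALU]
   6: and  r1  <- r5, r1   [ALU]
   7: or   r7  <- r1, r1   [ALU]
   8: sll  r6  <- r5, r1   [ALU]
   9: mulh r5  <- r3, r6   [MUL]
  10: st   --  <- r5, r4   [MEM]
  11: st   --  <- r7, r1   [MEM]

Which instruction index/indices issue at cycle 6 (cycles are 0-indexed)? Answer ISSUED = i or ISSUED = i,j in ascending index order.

ISSUED = 10

[0] i0+i1  bne.BR;or.ALU  -- pair
[1] i2+i3  mul.MUL;sll.ALU  -- pair
[2] i4  and.ALU  -- WAW r4
[3] i5+i6  or.ALU;and.ALU  -- pair
[4] i7+i8  or.ALU;sll.ALU  -- pair
[5] i9  mulh.MUL  -- RAW r5
[6] i10  st.MEM  -- no-port MEM/MEM
[7] i11  st.MEM  -- tail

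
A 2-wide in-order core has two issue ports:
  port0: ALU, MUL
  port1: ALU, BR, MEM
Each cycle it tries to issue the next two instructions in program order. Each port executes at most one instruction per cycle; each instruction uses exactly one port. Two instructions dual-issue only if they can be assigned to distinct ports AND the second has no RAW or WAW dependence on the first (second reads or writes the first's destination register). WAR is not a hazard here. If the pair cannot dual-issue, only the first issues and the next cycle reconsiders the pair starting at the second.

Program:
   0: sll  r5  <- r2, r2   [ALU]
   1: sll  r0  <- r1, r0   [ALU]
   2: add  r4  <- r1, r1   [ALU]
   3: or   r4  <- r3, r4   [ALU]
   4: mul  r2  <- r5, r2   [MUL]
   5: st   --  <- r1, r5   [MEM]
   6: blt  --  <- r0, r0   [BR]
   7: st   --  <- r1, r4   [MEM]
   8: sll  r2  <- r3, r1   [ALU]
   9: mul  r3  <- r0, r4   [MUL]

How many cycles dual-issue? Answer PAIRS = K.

[0] i0/i1  sll/sll  -- pair
[1] i2  add  -- RAW+WAW r4
[2] i3/i4  or/mul  -- pair
[3] i5  st  -- no-port MEM/BR
[4] i6  blt  -- no-port BR/MEM
[5] i7/i8  st/sll  -- pair
[6] i9  mul  -- tail

PAIRS = 3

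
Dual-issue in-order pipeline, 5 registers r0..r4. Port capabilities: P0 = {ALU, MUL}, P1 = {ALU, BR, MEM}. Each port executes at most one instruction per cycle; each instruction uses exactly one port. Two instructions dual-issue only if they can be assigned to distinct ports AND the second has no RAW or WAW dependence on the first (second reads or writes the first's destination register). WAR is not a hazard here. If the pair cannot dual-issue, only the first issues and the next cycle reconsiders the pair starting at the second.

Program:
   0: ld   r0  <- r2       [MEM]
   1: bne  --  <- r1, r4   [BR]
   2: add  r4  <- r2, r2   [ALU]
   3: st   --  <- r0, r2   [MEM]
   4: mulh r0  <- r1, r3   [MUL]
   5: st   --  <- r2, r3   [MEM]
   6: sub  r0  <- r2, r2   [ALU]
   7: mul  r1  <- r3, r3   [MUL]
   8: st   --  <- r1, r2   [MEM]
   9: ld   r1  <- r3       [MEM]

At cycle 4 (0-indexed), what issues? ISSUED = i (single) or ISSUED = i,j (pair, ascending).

t=0 i0:ld ; no-port MEM/BR
t=1 i1,i2:bne add ; pair
t=2 i3,i4:st mulh ; pair
t=3 i5,i6:st sub ; pair
t=4 i7:mul ; RAW r1
t=5 i8:st ; no-port MEM/MEM
t=6 i9:ld ; tail

ISSUED = 7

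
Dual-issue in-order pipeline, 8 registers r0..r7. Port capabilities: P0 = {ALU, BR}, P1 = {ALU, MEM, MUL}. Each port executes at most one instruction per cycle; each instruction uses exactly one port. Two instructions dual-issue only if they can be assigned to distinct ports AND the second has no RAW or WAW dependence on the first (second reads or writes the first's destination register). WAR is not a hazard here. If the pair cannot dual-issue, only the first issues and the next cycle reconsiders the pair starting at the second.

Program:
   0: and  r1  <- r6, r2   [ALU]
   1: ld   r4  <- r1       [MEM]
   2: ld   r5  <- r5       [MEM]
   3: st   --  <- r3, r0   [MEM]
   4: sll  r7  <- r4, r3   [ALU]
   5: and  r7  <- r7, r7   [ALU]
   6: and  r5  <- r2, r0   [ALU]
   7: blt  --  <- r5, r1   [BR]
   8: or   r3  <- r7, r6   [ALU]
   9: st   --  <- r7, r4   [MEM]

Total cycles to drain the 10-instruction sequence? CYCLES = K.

  cy0 -> i0 (and.ALU) RAW r1
  cy1 -> i1 (ld.MEM) no-port MEM/MEM
  cy2 -> i2 (ld.MEM) no-port MEM/MEM
  cy3 -> i3&i4 (st.MEM/sll.ALU) dual
  cy4 -> i5&i6 (and.ALU/and.ALU) dual
  cy5 -> i7&i8 (blt.BR/or.ALU) dual
  cy6 -> i9 (st.MEM) tail

CYCLES = 7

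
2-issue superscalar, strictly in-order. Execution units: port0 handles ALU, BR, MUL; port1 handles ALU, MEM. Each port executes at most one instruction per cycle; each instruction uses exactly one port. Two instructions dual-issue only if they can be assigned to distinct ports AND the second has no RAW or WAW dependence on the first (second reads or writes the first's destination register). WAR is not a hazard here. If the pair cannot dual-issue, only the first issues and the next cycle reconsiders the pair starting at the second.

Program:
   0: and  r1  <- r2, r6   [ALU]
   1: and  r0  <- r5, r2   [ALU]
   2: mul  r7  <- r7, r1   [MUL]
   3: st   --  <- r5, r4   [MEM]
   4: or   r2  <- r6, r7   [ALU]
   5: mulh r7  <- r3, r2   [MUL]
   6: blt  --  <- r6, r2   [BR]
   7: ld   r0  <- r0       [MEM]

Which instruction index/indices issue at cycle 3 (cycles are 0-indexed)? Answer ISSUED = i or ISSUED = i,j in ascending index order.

[0] i0&i1  and.ALU/and.ALU  -- dual
[1] i2&i3  mul.MUL/st.MEM  -- dual
[2] i4  or.ALU  -- RAW r2
[3] i5  mulh.MUL  -- no-port MUL/BR
[4] i6&i7  blt.BR/ld.MEM  -- dual

ISSUED = 5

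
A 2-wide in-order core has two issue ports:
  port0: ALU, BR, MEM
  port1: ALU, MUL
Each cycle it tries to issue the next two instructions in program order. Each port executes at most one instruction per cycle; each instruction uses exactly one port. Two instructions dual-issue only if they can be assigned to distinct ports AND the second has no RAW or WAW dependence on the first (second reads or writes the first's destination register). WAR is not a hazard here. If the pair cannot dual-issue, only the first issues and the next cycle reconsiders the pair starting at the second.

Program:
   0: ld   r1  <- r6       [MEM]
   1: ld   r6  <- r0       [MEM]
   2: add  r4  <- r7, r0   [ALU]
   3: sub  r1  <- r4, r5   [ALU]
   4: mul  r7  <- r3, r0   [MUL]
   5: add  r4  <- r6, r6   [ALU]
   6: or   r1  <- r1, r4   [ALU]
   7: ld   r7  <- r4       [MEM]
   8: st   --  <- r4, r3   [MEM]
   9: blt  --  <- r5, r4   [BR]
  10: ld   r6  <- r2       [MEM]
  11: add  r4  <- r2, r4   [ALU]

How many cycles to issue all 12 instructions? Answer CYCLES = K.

#0 head=0: ld.MEM i0 no-port MEM/MEM
#1 head=1: ld.MEM add.ALU i1+i2 dual
#2 head=3: sub.ALU mul.MUL i3+i4 dual
#3 head=5: add.ALU i5 RAW r4
#4 head=6: or.ALU ld.MEM i6+i7 dual
#5 head=8: st.MEM i8 no-port MEM/BR
#6 head=9: blt.BR i9 no-port BR/MEM
#7 head=10: ld.MEM add.ALU i10+i11 dual

CYCLES = 8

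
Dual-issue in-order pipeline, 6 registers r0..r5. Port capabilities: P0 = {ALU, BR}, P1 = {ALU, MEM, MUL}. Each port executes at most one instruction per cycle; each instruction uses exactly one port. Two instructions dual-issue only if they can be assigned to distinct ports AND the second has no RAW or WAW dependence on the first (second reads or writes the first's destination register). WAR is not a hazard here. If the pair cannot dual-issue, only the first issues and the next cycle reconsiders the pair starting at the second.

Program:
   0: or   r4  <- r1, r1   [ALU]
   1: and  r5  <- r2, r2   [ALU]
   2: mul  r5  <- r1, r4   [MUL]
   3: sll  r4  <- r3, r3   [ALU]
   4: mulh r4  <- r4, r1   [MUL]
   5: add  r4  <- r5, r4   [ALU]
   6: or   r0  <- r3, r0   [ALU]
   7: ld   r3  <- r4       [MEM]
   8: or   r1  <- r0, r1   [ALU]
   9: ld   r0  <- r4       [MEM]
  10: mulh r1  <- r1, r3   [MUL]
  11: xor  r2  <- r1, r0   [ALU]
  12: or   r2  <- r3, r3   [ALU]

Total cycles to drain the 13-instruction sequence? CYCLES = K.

CYCLES = 9

  cy0 -> i0+i1 (or.ALU+and.ALU) 2-wide
  cy1 -> i2+i3 (mul.MUL+sll.ALU) 2-wide
  cy2 -> i4 (mulh.MUL) RAW+WAW r4
  cy3 -> i5+i6 (add.ALU+or.ALU) 2-wide
  cy4 -> i7+i8 (ld.MEM+or.ALU) 2-wide
  cy5 -> i9 (ld.MEM) no-port MEM/MUL
  cy6 -> i10 (mulh.MUL) RAW r1
  cy7 -> i11 (xor.ALU) WAW r2
  cy8 -> i12 (or.ALU) tail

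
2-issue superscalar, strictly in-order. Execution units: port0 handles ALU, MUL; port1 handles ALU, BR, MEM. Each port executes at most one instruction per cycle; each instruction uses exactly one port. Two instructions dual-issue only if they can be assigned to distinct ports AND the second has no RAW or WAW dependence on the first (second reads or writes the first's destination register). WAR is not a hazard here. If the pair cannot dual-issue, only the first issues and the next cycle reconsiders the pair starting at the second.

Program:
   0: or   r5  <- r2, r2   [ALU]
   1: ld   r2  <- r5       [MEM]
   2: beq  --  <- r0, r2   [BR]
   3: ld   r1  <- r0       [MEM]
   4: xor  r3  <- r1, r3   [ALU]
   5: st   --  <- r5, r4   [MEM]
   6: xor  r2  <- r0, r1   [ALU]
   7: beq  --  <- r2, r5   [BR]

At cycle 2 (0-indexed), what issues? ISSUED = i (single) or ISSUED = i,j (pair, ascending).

ISSUED = 2

[0] i0  or.ALU  -- RAW r5
[1] i1  ld.MEM  -- no-port MEM/BR
[2] i2  beq.BR  -- no-port BR/MEM
[3] i3  ld.MEM  -- RAW r1
[4] i4/i5  xor.ALU st.MEM  -- pair
[5] i6  xor.ALU  -- RAW r2
[6] i7  beq.BR  -- tail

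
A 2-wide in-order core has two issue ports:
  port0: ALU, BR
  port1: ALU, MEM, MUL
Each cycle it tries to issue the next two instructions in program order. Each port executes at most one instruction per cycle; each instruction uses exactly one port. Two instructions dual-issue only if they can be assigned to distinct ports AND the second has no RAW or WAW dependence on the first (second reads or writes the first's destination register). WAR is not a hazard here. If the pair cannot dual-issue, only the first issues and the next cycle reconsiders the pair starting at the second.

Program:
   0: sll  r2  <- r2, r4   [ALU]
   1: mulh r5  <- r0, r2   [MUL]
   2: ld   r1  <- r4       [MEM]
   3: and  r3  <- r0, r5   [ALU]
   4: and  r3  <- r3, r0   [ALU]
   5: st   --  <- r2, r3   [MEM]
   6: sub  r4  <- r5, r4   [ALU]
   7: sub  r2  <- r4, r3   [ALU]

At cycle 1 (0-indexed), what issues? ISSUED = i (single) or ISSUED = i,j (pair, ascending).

ISSUED = 1

#0 head=0: sll.ALU i0 RAW r2
#1 head=1: mulh.MUL i1 no-port MUL/MEM
#2 head=2: ld.MEM/and.ALU i2/i3 2-wide
#3 head=4: and.ALU i4 RAW r3
#4 head=5: st.MEM/sub.ALU i5/i6 2-wide
#5 head=7: sub.ALU i7 tail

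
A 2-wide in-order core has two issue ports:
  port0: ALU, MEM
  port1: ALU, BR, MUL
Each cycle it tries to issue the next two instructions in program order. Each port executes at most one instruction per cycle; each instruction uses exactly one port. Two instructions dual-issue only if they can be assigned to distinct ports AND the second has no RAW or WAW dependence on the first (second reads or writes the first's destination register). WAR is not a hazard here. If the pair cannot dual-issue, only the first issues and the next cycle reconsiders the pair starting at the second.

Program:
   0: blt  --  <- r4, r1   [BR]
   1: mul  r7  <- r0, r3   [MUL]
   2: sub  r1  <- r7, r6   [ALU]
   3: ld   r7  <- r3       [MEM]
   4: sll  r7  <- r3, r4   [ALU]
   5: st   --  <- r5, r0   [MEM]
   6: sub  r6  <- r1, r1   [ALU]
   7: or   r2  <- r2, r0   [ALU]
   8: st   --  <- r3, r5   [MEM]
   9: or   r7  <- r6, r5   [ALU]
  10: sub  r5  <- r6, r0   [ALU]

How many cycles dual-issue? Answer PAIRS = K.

c0: i0 blt.BR  no-port BR/MUL
c1: i1 mul.MUL  RAW r7
c2: i2+i3 sub.ALU;ld.MEM  pair
c3: i4+i5 sll.ALU;st.MEM  pair
c4: i6+i7 sub.ALU;or.ALU  pair
c5: i8+i9 st.MEM;or.ALU  pair
c6: i10 sub.ALU  tail

PAIRS = 4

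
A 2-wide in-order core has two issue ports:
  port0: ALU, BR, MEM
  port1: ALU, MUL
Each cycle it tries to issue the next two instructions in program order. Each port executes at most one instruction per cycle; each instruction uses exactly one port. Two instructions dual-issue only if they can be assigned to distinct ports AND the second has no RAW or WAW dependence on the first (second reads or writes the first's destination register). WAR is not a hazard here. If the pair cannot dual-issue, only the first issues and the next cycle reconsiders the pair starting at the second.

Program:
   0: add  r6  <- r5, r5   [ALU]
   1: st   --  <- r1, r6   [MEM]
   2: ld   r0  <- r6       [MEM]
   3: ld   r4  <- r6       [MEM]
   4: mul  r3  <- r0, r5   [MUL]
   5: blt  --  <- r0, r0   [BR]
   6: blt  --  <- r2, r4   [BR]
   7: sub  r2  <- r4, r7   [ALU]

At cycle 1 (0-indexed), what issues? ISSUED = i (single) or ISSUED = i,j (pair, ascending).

  cy0 -> i0 (add) RAW r6
  cy1 -> i1 (st) no-port MEM/MEM
  cy2 -> i2 (ld) no-port MEM/MEM
  cy3 -> i3/i4 (ld;mul) pair
  cy4 -> i5 (blt) no-port BR/BR
  cy5 -> i6/i7 (blt;sub) pair

ISSUED = 1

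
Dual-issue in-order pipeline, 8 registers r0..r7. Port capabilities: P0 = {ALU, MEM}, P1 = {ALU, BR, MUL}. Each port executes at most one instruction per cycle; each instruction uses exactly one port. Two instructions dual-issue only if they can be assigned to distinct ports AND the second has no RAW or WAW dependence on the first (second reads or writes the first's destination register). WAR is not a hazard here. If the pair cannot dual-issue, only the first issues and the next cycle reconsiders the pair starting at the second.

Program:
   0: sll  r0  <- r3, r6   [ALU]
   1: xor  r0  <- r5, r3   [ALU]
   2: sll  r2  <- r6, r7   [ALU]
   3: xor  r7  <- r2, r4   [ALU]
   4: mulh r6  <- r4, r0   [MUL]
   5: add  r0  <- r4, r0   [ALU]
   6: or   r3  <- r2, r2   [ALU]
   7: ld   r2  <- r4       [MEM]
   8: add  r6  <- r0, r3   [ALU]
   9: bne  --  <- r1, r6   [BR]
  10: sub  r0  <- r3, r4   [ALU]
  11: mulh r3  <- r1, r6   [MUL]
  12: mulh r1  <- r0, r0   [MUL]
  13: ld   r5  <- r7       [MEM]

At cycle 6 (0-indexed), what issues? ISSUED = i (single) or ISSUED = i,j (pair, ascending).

ISSUED = 11

0. sll.ALU @i0  | WAW r0
1. xor.ALU sll.ALU @i1+i2  | pair
2. xor.ALU mulh.MUL @i3+i4  | pair
3. add.ALU or.ALU @i5+i6  | pair
4. ld.MEM add.ALU @i7+i8  | pair
5. bne.BR sub.ALU @i9+i10  | pair
6. mulh.MUL @i11  | no-port MUL/MUL
7. mulh.MUL ld.MEM @i12+i13  | pair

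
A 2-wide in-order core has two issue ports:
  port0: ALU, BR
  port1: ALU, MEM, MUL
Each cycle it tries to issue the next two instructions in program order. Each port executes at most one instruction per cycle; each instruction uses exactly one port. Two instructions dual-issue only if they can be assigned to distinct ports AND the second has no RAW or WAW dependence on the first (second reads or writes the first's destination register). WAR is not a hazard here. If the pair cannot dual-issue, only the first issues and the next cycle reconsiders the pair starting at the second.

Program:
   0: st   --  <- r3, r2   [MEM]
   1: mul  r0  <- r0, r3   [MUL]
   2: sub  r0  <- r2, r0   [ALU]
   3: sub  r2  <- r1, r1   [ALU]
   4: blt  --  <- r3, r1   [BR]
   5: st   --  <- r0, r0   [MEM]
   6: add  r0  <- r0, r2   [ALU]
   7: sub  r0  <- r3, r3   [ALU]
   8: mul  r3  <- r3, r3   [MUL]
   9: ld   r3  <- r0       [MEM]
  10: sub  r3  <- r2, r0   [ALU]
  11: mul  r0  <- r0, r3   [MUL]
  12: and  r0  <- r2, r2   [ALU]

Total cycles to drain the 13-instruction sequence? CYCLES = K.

#0 head=0: st i0 no-port MEM/MUL
#1 head=1: mul i1 RAW+WAW r0
#2 head=2: sub;sub i2&i3 dual
#3 head=4: blt;st i4&i5 dual
#4 head=6: add i6 WAW r0
#5 head=7: sub;mul i7&i8 dual
#6 head=9: ld i9 WAW r3
#7 head=10: sub i10 RAW r3
#8 head=11: mul i11 WAW r0
#9 head=12: and i12 tail

CYCLES = 10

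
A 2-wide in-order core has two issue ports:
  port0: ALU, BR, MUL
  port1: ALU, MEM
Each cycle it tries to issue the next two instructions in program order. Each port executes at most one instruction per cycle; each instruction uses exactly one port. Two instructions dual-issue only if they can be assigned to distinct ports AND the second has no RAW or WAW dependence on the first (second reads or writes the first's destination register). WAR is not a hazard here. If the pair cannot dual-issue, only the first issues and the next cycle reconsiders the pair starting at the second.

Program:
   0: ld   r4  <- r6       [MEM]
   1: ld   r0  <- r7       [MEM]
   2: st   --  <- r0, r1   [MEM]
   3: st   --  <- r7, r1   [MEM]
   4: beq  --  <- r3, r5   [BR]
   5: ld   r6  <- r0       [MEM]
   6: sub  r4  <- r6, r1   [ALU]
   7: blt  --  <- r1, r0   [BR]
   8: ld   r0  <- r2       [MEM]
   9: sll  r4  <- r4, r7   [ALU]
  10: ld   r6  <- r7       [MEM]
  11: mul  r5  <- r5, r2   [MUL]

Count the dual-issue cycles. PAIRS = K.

c0: i0 ld  no-port MEM/MEM
c1: i1 ld  no-port MEM/MEM
c2: i2 st  no-port MEM/MEM
c3: i3&i4 st/beq  dual
c4: i5 ld  RAW r6
c5: i6&i7 sub/blt  dual
c6: i8&i9 ld/sll  dual
c7: i10&i11 ld/mul  dual

PAIRS = 4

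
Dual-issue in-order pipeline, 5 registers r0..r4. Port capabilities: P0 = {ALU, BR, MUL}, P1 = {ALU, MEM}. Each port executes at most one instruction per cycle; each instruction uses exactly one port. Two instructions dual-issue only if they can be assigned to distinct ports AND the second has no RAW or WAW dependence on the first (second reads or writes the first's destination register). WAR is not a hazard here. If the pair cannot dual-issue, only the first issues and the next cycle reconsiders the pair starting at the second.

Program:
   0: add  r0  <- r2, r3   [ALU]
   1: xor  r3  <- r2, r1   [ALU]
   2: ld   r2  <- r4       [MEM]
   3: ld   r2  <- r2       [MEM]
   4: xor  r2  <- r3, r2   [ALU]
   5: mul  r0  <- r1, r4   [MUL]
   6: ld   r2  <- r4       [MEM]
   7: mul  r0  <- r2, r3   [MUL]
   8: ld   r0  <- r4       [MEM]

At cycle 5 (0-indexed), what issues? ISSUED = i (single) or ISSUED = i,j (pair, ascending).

  cy0 -> i0+i1 (add.ALU xor.ALU) dual
  cy1 -> i2 (ld.MEM) no-port MEM/MEM
  cy2 -> i3 (ld.MEM) RAW+WAW r2
  cy3 -> i4+i5 (xor.ALU mul.MUL) dual
  cy4 -> i6 (ld.MEM) RAW r2
  cy5 -> i7 (mul.MUL) WAW r0
  cy6 -> i8 (ld.MEM) tail

ISSUED = 7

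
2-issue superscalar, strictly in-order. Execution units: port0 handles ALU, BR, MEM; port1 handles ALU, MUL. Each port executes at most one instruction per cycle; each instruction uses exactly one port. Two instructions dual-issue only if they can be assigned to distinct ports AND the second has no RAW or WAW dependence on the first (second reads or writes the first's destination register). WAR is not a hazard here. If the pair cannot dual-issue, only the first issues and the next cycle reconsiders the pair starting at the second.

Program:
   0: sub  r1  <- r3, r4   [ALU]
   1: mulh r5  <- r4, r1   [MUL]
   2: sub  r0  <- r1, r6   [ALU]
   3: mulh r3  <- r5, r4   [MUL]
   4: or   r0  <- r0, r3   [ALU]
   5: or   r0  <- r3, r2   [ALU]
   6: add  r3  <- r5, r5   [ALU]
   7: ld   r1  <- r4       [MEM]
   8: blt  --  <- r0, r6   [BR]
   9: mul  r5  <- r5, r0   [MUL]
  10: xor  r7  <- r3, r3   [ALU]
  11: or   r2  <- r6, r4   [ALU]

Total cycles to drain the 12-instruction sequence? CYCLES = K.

[0] i0  sub.ALU  -- RAW r1
[1] i1&i2  mulh.MUL+sub.ALU  -- dual
[2] i3  mulh.MUL  -- RAW r3
[3] i4  or.ALU  -- WAW r0
[4] i5&i6  or.ALU+add.ALU  -- dual
[5] i7  ld.MEM  -- no-port MEM/BR
[6] i8&i9  blt.BR+mul.MUL  -- dual
[7] i10&i11  xor.ALU+or.ALU  -- dual

CYCLES = 8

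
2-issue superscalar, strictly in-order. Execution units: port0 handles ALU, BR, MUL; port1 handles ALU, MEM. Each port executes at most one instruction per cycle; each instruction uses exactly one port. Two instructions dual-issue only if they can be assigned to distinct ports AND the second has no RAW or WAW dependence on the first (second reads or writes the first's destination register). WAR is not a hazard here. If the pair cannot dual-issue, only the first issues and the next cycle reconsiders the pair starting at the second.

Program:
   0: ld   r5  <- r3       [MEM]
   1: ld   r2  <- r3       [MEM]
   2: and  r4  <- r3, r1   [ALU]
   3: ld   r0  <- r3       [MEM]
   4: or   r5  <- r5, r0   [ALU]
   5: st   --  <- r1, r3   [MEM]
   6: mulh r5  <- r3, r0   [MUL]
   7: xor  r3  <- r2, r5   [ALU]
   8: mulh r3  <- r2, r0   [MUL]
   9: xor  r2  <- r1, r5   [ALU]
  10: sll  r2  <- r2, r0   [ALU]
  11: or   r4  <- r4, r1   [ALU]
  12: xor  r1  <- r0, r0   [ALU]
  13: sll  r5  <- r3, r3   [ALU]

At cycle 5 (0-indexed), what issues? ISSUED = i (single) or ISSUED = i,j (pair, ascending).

c0: i0 ld  no-port MEM/MEM
c1: i1&i2 ld;and  dual
c2: i3 ld  RAW r0
c3: i4&i5 or;st  dual
c4: i6 mulh  RAW r5
c5: i7 xor  WAW r3
c6: i8&i9 mulh;xor  dual
c7: i10&i11 sll;or  dual
c8: i12&i13 xor;sll  dual

ISSUED = 7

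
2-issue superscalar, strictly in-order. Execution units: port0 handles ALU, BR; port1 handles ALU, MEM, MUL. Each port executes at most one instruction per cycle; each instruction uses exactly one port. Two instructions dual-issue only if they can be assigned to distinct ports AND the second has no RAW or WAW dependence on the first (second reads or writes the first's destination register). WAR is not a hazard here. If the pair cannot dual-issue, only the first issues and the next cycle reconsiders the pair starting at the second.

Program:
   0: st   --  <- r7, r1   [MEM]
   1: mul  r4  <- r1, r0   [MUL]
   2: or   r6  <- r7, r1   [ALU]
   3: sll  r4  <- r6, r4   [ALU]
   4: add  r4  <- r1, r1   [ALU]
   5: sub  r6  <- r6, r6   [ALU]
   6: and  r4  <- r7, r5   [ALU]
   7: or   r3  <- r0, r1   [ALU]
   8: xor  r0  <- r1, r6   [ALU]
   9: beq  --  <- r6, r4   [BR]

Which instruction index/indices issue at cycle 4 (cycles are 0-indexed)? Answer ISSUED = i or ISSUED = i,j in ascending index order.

  cy0 -> i0 (st.MEM) no-port MEM/MUL
  cy1 -> i1/i2 (mul.MUL or.ALU) dual
  cy2 -> i3 (sll.ALU) WAW r4
  cy3 -> i4/i5 (add.ALU sub.ALU) dual
  cy4 -> i6/i7 (and.ALU or.ALU) dual
  cy5 -> i8/i9 (xor.ALU beq.BR) dual

ISSUED = 6,7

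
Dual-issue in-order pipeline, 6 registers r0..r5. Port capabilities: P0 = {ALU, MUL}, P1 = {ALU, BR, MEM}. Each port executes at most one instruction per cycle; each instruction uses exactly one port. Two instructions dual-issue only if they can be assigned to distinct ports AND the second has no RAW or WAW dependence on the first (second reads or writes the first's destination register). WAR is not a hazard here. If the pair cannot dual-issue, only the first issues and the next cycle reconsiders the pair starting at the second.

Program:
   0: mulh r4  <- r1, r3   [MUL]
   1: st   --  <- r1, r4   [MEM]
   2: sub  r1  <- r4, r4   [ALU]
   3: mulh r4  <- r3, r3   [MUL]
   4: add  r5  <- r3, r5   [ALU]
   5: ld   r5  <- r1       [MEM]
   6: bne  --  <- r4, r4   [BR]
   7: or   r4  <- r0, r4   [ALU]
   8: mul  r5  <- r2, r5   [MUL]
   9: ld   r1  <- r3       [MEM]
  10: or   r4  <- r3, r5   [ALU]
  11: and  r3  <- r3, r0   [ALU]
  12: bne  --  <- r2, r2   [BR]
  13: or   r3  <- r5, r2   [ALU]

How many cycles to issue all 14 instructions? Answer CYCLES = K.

CYCLES = 8

c0: i0 mulh.MUL  RAW r4
c1: i1/i2 st.MEM sub.ALU  dual
c2: i3/i4 mulh.MUL add.ALU  dual
c3: i5 ld.MEM  no-port MEM/BR
c4: i6/i7 bne.BR or.ALU  dual
c5: i8/i9 mul.MUL ld.MEM  dual
c6: i10/i11 or.ALU and.ALU  dual
c7: i12/i13 bne.BR or.ALU  dual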